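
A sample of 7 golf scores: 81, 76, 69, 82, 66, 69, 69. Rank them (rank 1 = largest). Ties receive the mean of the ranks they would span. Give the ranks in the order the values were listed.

Sorted (descending): 82, 81, 76, 69, 69, 69, 66
The 3 values of 69 occupy positions 4–6 → average rank 5.

2, 3, 5, 1, 7, 5, 5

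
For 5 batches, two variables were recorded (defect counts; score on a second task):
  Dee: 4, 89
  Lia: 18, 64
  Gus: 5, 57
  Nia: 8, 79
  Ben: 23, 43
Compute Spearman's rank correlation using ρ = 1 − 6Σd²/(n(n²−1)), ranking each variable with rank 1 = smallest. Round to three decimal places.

Ranks of variable 1: 1, 4, 2, 3, 5
Ranks of variable 2: 5, 3, 2, 4, 1
d = r₁ − r₂: -4, 1, 0, -1, 4
d²: 16, 1, 0, 1, 16; Σd² = 34
ρ = 1 − 6·34/(5·24) = 1 − 204/120 = -0.700

-0.700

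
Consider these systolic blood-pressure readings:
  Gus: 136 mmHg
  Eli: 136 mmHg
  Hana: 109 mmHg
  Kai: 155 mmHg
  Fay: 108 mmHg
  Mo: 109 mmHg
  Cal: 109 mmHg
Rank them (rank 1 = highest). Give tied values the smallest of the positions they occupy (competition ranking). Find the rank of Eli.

2

Sorted (descending): 155, 136, 136, 109, 109, 109, 108
The 2 values of 136 occupy positions 2–3 → each gets rank 2.
The 3 values of 109 occupy positions 4–6 → each gets rank 4.
Eli has value 136 mmHg → rank 2.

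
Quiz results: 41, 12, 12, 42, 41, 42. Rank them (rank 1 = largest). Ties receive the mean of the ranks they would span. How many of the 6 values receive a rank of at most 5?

Sorted (descending): 42, 42, 41, 41, 12, 12
The 2 values of 42 occupy positions 1–2 → average rank (1+2)/2 = 1.5.
The 2 values of 41 occupy positions 3–4 → average rank (3+4)/2 = 3.5.
The 2 values of 12 occupy positions 5–6 → average rank (5+6)/2 = 5.5.
Ranks ≤ 5: {1.5, 1.5, 3.5, 3.5} → 4 values.

4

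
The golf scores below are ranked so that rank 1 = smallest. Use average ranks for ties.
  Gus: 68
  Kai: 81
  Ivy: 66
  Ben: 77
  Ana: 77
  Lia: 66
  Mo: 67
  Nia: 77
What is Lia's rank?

Sorted (ascending): 66, 66, 67, 68, 77, 77, 77, 81
The 2 values of 66 occupy positions 1–2 → average rank (1+2)/2 = 1.5.
The 3 values of 77 occupy positions 5–7 → average rank 6.
Lia has value 66 → rank 1.5.

1.5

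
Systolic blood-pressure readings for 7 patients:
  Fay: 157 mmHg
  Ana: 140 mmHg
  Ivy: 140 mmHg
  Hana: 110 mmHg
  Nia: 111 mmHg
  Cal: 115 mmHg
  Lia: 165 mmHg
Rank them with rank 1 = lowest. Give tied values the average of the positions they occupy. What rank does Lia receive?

Sorted (ascending): 110, 111, 115, 140, 140, 157, 165
The 2 values of 140 occupy positions 4–5 → average rank (4+5)/2 = 4.5.
Lia has value 165 mmHg → rank 7.

7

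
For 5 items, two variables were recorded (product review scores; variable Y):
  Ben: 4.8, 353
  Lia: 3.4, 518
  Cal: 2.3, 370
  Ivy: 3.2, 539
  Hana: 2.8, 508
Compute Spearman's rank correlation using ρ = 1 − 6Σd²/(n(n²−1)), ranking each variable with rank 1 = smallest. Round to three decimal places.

Ranks of variable 1: 5, 4, 1, 3, 2
Ranks of variable 2: 1, 4, 2, 5, 3
d = r₁ − r₂: 4, 0, -1, -2, -1
d²: 16, 0, 1, 4, 1; Σd² = 22
ρ = 1 − 6·22/(5·24) = 1 − 132/120 = -0.100

-0.100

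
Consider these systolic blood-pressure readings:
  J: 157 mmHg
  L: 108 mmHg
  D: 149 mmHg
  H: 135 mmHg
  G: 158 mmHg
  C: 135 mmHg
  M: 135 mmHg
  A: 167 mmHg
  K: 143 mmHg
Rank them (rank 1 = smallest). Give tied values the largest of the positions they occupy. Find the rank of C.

4

Sorted (ascending): 108, 135, 135, 135, 143, 149, 157, 158, 167
The 3 values of 135 occupy positions 2–4 → each gets rank 4.
C has value 135 mmHg → rank 4.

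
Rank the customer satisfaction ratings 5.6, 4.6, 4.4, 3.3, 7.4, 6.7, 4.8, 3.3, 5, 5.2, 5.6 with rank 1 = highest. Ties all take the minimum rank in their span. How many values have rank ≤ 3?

Sorted (descending): 7.4, 6.7, 5.6, 5.6, 5.2, 5, 4.8, 4.6, 4.4, 3.3, 3.3
The 2 values of 5.6 occupy positions 3–4 → each gets rank 3.
The 2 values of 3.3 occupy positions 10–11 → each gets rank 10.
Ranks ≤ 3: {1, 2, 3, 3} → 4 values.

4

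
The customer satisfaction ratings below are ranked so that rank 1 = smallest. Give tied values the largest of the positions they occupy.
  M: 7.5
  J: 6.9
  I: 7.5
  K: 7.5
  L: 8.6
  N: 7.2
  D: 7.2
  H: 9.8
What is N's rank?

3

Sorted (ascending): 6.9, 7.2, 7.2, 7.5, 7.5, 7.5, 8.6, 9.8
The 2 values of 7.2 occupy positions 2–3 → each gets rank 3.
The 3 values of 7.5 occupy positions 4–6 → each gets rank 6.
N has value 7.2 → rank 3.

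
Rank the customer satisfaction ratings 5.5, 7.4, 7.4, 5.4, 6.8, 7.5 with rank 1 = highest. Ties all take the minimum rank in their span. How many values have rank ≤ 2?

3

Sorted (descending): 7.5, 7.4, 7.4, 6.8, 5.5, 5.4
The 2 values of 7.4 occupy positions 2–3 → each gets rank 2.
Ranks ≤ 2: {1, 2, 2} → 3 values.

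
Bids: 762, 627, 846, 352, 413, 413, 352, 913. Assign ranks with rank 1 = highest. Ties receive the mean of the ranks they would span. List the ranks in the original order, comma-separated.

Sorted (descending): 913, 846, 762, 627, 413, 413, 352, 352
The 2 values of 413 occupy positions 5–6 → average rank (5+6)/2 = 5.5.
The 2 values of 352 occupy positions 7–8 → average rank (7+8)/2 = 7.5.

3, 4, 2, 7.5, 5.5, 5.5, 7.5, 1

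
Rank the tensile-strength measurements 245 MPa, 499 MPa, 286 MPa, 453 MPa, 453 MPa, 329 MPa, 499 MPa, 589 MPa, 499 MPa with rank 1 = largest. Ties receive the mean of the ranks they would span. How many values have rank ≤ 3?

4

Sorted (descending): 589, 499, 499, 499, 453, 453, 329, 286, 245
The 3 values of 499 occupy positions 2–4 → average rank 3.
The 2 values of 453 occupy positions 5–6 → average rank (5+6)/2 = 5.5.
Ranks ≤ 3: {1, 3, 3, 3} → 4 values.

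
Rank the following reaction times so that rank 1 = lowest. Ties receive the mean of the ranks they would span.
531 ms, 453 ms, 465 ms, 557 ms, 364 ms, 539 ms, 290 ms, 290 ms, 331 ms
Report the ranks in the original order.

Sorted (ascending): 290, 290, 331, 364, 453, 465, 531, 539, 557
The 2 values of 290 occupy positions 1–2 → average rank (1+2)/2 = 1.5.

7, 5, 6, 9, 4, 8, 1.5, 1.5, 3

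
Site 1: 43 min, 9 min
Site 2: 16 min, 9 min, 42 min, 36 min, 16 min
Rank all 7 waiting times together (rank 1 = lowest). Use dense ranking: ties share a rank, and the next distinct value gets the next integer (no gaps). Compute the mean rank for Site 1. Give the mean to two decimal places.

3.00

Sorted (ascending): 9, 9, 16, 16, 36, 42, 43
The 2 values of 9 share dense rank 1.
The 2 values of 16 share dense rank 2.
Remaining distinct values take the next consecutive integers.
Site 1 values → pooled ranks: 43→5, 9→1
Mean rank = (5 + 1) / 2 = 3.00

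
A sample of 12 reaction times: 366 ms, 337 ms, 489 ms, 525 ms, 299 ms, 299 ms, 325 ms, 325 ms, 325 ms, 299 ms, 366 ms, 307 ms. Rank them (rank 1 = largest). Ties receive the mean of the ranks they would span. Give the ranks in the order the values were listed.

Sorted (descending): 525, 489, 366, 366, 337, 325, 325, 325, 307, 299, 299, 299
The 2 values of 366 occupy positions 3–4 → average rank (3+4)/2 = 3.5.
The 3 values of 325 occupy positions 6–8 → average rank 7.
The 3 values of 299 occupy positions 10–12 → average rank 11.

3.5, 5, 2, 1, 11, 11, 7, 7, 7, 11, 3.5, 9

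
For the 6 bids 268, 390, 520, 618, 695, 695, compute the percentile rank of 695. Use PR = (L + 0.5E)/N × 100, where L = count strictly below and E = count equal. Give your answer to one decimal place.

N = 6.
Strictly below 695: 4. Equal to 695: 2.
PR = (4 + 0.5·2)/6 × 100 = 83.3

83.3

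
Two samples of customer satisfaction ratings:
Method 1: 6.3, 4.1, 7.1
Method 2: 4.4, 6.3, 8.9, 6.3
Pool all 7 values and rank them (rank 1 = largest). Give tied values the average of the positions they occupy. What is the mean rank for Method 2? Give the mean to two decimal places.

Sorted (descending): 8.9, 7.1, 6.3, 6.3, 6.3, 4.4, 4.1
The 3 values of 6.3 occupy positions 3–5 → average rank 4.
Method 2 values → pooled ranks: 4.4→6, 6.3→4, 8.9→1, 6.3→4
Mean rank = (6 + 4 + 1 + 4) / 4 = 3.75

3.75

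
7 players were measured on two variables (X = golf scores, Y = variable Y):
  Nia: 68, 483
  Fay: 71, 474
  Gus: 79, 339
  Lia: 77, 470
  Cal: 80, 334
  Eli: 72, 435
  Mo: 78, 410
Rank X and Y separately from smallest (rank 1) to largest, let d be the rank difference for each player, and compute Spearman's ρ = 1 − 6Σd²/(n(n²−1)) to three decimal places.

-0.964

Ranks of variable 1: 1, 2, 6, 4, 7, 3, 5
Ranks of variable 2: 7, 6, 2, 5, 1, 4, 3
d = r₁ − r₂: -6, -4, 4, -1, 6, -1, 2
d²: 36, 16, 16, 1, 36, 1, 4; Σd² = 110
ρ = 1 − 6·110/(7·48) = 1 − 660/336 = -0.964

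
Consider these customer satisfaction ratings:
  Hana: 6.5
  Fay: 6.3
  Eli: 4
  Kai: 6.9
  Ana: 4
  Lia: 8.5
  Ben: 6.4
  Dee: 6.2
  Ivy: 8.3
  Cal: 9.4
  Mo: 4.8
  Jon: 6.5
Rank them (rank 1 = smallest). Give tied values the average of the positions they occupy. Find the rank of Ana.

Sorted (ascending): 4, 4, 4.8, 6.2, 6.3, 6.4, 6.5, 6.5, 6.9, 8.3, 8.5, 9.4
The 2 values of 4 occupy positions 1–2 → average rank (1+2)/2 = 1.5.
The 2 values of 6.5 occupy positions 7–8 → average rank (7+8)/2 = 7.5.
Ana has value 4 → rank 1.5.

1.5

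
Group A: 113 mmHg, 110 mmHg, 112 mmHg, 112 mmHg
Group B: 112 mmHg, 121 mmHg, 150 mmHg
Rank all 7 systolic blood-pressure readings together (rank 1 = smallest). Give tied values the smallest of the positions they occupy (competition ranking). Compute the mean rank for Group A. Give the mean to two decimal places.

2.50

Sorted (ascending): 110, 112, 112, 112, 113, 121, 150
The 3 values of 112 occupy positions 2–4 → each gets rank 2.
Group A values → pooled ranks: 113→5, 110→1, 112→2, 112→2
Mean rank = (5 + 1 + 2 + 2) / 4 = 2.50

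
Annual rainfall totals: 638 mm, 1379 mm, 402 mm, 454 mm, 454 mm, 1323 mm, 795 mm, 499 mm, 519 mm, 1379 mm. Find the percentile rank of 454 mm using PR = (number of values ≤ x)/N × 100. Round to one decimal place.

30.0

N = 10.
Strictly below 454: 1. Equal to 454: 2.
PR = 3/10 × 100 = 30.0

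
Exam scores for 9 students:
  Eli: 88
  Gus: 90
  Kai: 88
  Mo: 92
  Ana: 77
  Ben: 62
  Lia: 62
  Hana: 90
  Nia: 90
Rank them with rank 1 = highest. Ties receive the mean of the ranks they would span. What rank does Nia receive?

3

Sorted (descending): 92, 90, 90, 90, 88, 88, 77, 62, 62
The 3 values of 90 occupy positions 2–4 → average rank 3.
The 2 values of 88 occupy positions 5–6 → average rank (5+6)/2 = 5.5.
The 2 values of 62 occupy positions 8–9 → average rank (8+9)/2 = 8.5.
Nia has value 90 → rank 3.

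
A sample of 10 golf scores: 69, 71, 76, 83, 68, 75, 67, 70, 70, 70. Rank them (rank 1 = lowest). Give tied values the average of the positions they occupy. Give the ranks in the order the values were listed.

3, 7, 9, 10, 2, 8, 1, 5, 5, 5

Sorted (ascending): 67, 68, 69, 70, 70, 70, 71, 75, 76, 83
The 3 values of 70 occupy positions 4–6 → average rank 5.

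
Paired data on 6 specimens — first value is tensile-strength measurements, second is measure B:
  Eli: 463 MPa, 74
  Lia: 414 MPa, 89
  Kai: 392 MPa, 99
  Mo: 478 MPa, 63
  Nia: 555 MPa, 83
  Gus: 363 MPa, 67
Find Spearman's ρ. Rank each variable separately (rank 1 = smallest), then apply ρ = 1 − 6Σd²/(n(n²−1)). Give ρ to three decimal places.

-0.200

Ranks of variable 1: 4, 3, 2, 5, 6, 1
Ranks of variable 2: 3, 5, 6, 1, 4, 2
d = r₁ − r₂: 1, -2, -4, 4, 2, -1
d²: 1, 4, 16, 16, 4, 1; Σd² = 42
ρ = 1 − 6·42/(6·35) = 1 − 252/210 = -0.200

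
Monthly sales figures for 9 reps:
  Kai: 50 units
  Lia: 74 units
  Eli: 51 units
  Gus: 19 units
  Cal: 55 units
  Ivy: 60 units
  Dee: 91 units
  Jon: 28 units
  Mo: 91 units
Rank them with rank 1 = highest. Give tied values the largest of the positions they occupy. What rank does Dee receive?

Sorted (descending): 91, 91, 74, 60, 55, 51, 50, 28, 19
The 2 values of 91 occupy positions 1–2 → each gets rank 2.
Dee has value 91 units → rank 2.

2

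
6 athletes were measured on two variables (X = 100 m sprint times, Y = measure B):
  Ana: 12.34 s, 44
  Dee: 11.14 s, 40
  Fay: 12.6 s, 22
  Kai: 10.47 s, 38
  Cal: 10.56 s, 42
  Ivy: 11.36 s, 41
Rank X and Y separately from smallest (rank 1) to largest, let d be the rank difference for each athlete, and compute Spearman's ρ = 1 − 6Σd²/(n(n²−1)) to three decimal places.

-0.029

Ranks of variable 1: 5, 3, 6, 1, 2, 4
Ranks of variable 2: 6, 3, 1, 2, 5, 4
d = r₁ − r₂: -1, 0, 5, -1, -3, 0
d²: 1, 0, 25, 1, 9, 0; Σd² = 36
ρ = 1 − 6·36/(6·35) = 1 − 216/210 = -0.029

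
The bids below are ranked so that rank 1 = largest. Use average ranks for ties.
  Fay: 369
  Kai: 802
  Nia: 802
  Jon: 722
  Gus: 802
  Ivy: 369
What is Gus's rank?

2

Sorted (descending): 802, 802, 802, 722, 369, 369
The 3 values of 802 occupy positions 1–3 → average rank 2.
The 2 values of 369 occupy positions 5–6 → average rank (5+6)/2 = 5.5.
Gus has value 802 → rank 2.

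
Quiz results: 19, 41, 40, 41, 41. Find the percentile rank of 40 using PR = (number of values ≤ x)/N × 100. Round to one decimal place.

40.0

N = 5.
Strictly below 40: 1. Equal to 40: 1.
PR = 2/5 × 100 = 40.0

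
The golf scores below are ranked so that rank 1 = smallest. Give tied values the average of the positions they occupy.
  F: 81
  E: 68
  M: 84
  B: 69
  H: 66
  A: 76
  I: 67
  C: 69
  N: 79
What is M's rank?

9

Sorted (ascending): 66, 67, 68, 69, 69, 76, 79, 81, 84
The 2 values of 69 occupy positions 4–5 → average rank (4+5)/2 = 4.5.
M has value 84 → rank 9.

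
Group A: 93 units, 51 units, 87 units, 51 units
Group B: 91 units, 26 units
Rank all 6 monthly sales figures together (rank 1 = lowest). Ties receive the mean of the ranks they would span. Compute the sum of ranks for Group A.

Sorted (ascending): 26, 51, 51, 87, 91, 93
The 2 values of 51 occupy positions 2–3 → average rank (2+3)/2 = 2.5.
Group A values → pooled ranks: 93→6, 51→2.5, 87→4, 51→2.5
Rank sum = 6 + 2.5 + 4 + 2.5 = 15

15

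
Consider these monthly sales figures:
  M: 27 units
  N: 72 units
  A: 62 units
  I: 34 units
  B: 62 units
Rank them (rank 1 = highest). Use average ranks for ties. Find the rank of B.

Sorted (descending): 72, 62, 62, 34, 27
The 2 values of 62 occupy positions 2–3 → average rank (2+3)/2 = 2.5.
B has value 62 units → rank 2.5.

2.5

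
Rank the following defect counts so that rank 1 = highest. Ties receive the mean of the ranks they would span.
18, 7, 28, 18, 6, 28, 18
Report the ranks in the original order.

Sorted (descending): 28, 28, 18, 18, 18, 7, 6
The 2 values of 28 occupy positions 1–2 → average rank (1+2)/2 = 1.5.
The 3 values of 18 occupy positions 3–5 → average rank 4.

4, 6, 1.5, 4, 7, 1.5, 4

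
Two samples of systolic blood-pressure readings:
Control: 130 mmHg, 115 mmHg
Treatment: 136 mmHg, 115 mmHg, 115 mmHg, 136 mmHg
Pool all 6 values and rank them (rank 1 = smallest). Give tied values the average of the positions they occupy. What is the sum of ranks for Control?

Sorted (ascending): 115, 115, 115, 130, 136, 136
The 3 values of 115 occupy positions 1–3 → average rank 2.
The 2 values of 136 occupy positions 5–6 → average rank (5+6)/2 = 5.5.
Control values → pooled ranks: 130→4, 115→2
Rank sum = 4 + 2 = 6

6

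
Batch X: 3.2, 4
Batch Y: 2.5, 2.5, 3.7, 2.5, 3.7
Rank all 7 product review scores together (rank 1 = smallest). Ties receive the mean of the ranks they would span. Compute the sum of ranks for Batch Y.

Sorted (ascending): 2.5, 2.5, 2.5, 3.2, 3.7, 3.7, 4
The 3 values of 2.5 occupy positions 1–3 → average rank 2.
The 2 values of 3.7 occupy positions 5–6 → average rank (5+6)/2 = 5.5.
Batch Y values → pooled ranks: 2.5→2, 2.5→2, 3.7→5.5, 2.5→2, 3.7→5.5
Rank sum = 2 + 2 + 5.5 + 2 + 5.5 = 17

17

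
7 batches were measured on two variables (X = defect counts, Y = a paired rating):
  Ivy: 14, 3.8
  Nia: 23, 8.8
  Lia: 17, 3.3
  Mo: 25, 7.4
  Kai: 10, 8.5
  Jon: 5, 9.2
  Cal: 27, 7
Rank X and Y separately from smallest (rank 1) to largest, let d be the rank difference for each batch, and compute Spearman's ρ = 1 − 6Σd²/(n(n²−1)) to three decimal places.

Ranks of variable 1: 3, 5, 4, 6, 2, 1, 7
Ranks of variable 2: 2, 6, 1, 4, 5, 7, 3
d = r₁ − r₂: 1, -1, 3, 2, -3, -6, 4
d²: 1, 1, 9, 4, 9, 36, 16; Σd² = 76
ρ = 1 − 6·76/(7·48) = 1 − 456/336 = -0.357

-0.357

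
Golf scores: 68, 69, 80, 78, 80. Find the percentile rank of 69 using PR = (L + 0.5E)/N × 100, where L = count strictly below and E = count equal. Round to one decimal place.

30.0

N = 5.
Strictly below 69: 1. Equal to 69: 1.
PR = (1 + 0.5·1)/5 × 100 = 30.0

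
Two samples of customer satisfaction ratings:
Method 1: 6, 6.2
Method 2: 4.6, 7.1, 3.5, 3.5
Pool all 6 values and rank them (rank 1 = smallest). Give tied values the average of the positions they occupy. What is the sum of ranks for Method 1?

Sorted (ascending): 3.5, 3.5, 4.6, 6, 6.2, 7.1
The 2 values of 3.5 occupy positions 1–2 → average rank (1+2)/2 = 1.5.
Method 1 values → pooled ranks: 6→4, 6.2→5
Rank sum = 4 + 5 = 9

9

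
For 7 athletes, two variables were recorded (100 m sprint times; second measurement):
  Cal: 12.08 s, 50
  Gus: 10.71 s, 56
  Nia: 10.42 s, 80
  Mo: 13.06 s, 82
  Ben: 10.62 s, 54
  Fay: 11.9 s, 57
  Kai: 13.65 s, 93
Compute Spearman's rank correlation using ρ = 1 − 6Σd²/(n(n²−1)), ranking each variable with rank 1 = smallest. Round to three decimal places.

0.429

Ranks of variable 1: 5, 3, 1, 6, 2, 4, 7
Ranks of variable 2: 1, 3, 5, 6, 2, 4, 7
d = r₁ − r₂: 4, 0, -4, 0, 0, 0, 0
d²: 16, 0, 16, 0, 0, 0, 0; Σd² = 32
ρ = 1 − 6·32/(7·48) = 1 − 192/336 = 0.429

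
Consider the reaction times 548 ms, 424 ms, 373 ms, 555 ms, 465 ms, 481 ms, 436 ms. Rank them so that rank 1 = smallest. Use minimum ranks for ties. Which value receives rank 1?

Sorted (ascending): 373, 424, 436, 465, 481, 548, 555
No ties — each value takes its position as its rank.
Rank 1 → value 373.

373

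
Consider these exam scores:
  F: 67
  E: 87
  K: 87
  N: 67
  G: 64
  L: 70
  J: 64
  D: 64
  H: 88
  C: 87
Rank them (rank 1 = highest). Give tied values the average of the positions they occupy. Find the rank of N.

6.5

Sorted (descending): 88, 87, 87, 87, 70, 67, 67, 64, 64, 64
The 3 values of 87 occupy positions 2–4 → average rank 3.
The 2 values of 67 occupy positions 6–7 → average rank (6+7)/2 = 6.5.
The 3 values of 64 occupy positions 8–10 → average rank 9.
N has value 67 → rank 6.5.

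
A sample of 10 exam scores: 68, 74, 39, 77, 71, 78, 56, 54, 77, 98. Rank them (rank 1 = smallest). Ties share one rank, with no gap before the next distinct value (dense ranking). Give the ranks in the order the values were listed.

Sorted (ascending): 39, 54, 56, 68, 71, 74, 77, 77, 78, 98
The 2 values of 77 share dense rank 7.
Remaining distinct values take the next consecutive integers.

4, 6, 1, 7, 5, 8, 3, 2, 7, 9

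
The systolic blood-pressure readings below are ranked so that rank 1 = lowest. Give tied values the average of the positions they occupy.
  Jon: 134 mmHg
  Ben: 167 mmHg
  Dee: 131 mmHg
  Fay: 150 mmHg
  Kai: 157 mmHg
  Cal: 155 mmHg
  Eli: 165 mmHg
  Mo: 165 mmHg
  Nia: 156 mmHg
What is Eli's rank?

7.5

Sorted (ascending): 131, 134, 150, 155, 156, 157, 165, 165, 167
The 2 values of 165 occupy positions 7–8 → average rank (7+8)/2 = 7.5.
Eli has value 165 mmHg → rank 7.5.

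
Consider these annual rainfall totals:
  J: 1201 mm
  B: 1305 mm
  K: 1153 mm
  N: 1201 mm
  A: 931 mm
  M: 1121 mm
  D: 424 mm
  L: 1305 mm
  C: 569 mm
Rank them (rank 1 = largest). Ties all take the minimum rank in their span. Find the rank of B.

1

Sorted (descending): 1305, 1305, 1201, 1201, 1153, 1121, 931, 569, 424
The 2 values of 1305 occupy positions 1–2 → each gets rank 1.
The 2 values of 1201 occupy positions 3–4 → each gets rank 3.
B has value 1305 mm → rank 1.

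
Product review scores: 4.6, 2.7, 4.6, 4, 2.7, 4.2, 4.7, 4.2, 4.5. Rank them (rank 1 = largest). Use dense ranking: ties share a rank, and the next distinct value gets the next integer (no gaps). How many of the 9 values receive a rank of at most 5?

7

Sorted (descending): 4.7, 4.6, 4.6, 4.5, 4.2, 4.2, 4, 2.7, 2.7
The 2 values of 4.6 share dense rank 2.
The 2 values of 4.2 share dense rank 4.
The 2 values of 2.7 share dense rank 6.
Remaining distinct values take the next consecutive integers.
Ranks ≤ 5: {1, 2, 2, 3, 4, 4, 5} → 7 values.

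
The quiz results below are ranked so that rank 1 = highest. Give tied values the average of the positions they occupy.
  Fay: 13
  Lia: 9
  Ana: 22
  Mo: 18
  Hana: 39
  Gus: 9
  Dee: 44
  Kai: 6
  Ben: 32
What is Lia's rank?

Sorted (descending): 44, 39, 32, 22, 18, 13, 9, 9, 6
The 2 values of 9 occupy positions 7–8 → average rank (7+8)/2 = 7.5.
Lia has value 9 → rank 7.5.

7.5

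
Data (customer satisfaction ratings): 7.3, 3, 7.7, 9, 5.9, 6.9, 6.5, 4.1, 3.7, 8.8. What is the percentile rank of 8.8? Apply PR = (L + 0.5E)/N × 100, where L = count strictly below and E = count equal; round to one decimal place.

N = 10.
Strictly below 8.8: 8. Equal to 8.8: 1.
PR = (8 + 0.5·1)/10 × 100 = 85.0

85.0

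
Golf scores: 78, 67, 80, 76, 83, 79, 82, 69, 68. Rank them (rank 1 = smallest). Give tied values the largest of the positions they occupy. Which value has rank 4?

76

Sorted (ascending): 67, 68, 69, 76, 78, 79, 80, 82, 83
No ties — each value takes its position as its rank.
Rank 4 → value 76.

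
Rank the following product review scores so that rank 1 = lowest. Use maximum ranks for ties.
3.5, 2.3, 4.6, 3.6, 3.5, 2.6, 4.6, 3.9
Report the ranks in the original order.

4, 1, 8, 5, 4, 2, 8, 6

Sorted (ascending): 2.3, 2.6, 3.5, 3.5, 3.6, 3.9, 4.6, 4.6
The 2 values of 3.5 occupy positions 3–4 → each gets rank 4.
The 2 values of 4.6 occupy positions 7–8 → each gets rank 8.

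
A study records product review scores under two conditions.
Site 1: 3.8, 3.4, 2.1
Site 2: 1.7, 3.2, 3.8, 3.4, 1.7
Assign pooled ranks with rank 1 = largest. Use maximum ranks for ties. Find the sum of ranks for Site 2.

27

Sorted (descending): 3.8, 3.8, 3.4, 3.4, 3.2, 2.1, 1.7, 1.7
The 2 values of 3.8 occupy positions 1–2 → each gets rank 2.
The 2 values of 3.4 occupy positions 3–4 → each gets rank 4.
The 2 values of 1.7 occupy positions 7–8 → each gets rank 8.
Site 2 values → pooled ranks: 1.7→8, 3.2→5, 3.8→2, 3.4→4, 1.7→8
Rank sum = 8 + 5 + 2 + 4 + 8 = 27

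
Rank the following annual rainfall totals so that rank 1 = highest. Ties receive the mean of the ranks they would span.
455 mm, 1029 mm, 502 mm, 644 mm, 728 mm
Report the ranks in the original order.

Sorted (descending): 1029, 728, 644, 502, 455
No ties — each value takes its position as its rank.

5, 1, 4, 3, 2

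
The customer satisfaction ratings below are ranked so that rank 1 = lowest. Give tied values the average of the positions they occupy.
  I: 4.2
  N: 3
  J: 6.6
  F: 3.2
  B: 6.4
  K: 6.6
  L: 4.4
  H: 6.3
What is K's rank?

Sorted (ascending): 3, 3.2, 4.2, 4.4, 6.3, 6.4, 6.6, 6.6
The 2 values of 6.6 occupy positions 7–8 → average rank (7+8)/2 = 7.5.
K has value 6.6 → rank 7.5.

7.5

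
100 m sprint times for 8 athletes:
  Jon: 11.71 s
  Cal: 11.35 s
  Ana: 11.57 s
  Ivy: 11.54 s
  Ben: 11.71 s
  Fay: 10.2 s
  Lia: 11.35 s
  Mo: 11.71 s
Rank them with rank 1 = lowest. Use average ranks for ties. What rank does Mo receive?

Sorted (ascending): 10.2, 11.35, 11.35, 11.54, 11.57, 11.71, 11.71, 11.71
The 2 values of 11.35 occupy positions 2–3 → average rank (2+3)/2 = 2.5.
The 3 values of 11.71 occupy positions 6–8 → average rank 7.
Mo has value 11.71 s → rank 7.

7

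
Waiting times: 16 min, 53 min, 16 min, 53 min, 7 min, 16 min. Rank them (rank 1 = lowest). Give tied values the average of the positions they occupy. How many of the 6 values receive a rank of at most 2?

Sorted (ascending): 7, 16, 16, 16, 53, 53
The 3 values of 16 occupy positions 2–4 → average rank 3.
The 2 values of 53 occupy positions 5–6 → average rank (5+6)/2 = 5.5.
Ranks ≤ 2: {1} → 1 value.

1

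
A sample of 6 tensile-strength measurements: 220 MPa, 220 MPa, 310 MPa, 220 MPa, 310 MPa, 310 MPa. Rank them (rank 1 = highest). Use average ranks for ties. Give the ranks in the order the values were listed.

Sorted (descending): 310, 310, 310, 220, 220, 220
The 3 values of 310 occupy positions 1–3 → average rank 2.
The 3 values of 220 occupy positions 4–6 → average rank 5.

5, 5, 2, 5, 2, 2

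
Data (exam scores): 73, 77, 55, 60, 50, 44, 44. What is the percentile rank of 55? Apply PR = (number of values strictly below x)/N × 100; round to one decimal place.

42.9

N = 7.
Strictly below 55: 3. Equal to 55: 1.
PR = 3/7 × 100 = 42.9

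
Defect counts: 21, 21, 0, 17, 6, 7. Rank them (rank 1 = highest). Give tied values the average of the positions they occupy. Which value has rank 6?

Sorted (descending): 21, 21, 17, 7, 6, 0
The 2 values of 21 occupy positions 1–2 → average rank (1+2)/2 = 1.5.
Rank 6 → value 0.

0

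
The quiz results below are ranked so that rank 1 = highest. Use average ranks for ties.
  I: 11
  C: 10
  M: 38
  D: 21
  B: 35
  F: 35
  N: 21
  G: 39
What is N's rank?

5.5

Sorted (descending): 39, 38, 35, 35, 21, 21, 11, 10
The 2 values of 35 occupy positions 3–4 → average rank (3+4)/2 = 3.5.
The 2 values of 21 occupy positions 5–6 → average rank (5+6)/2 = 5.5.
N has value 21 → rank 5.5.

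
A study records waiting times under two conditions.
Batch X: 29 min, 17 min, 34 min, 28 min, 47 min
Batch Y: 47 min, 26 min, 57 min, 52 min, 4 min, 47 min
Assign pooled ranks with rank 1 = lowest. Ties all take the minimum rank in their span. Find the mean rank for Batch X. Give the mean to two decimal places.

Sorted (ascending): 4, 17, 26, 28, 29, 34, 47, 47, 47, 52, 57
The 3 values of 47 occupy positions 7–9 → each gets rank 7.
Batch X values → pooled ranks: 29→5, 17→2, 34→6, 28→4, 47→7
Mean rank = (5 + 2 + 6 + 4 + 7) / 5 = 4.80

4.80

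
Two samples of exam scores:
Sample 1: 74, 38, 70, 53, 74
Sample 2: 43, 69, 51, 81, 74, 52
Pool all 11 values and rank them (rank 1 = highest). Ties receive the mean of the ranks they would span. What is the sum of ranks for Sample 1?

Sorted (descending): 81, 74, 74, 74, 70, 69, 53, 52, 51, 43, 38
The 3 values of 74 occupy positions 2–4 → average rank 3.
Sample 1 values → pooled ranks: 74→3, 38→11, 70→5, 53→7, 74→3
Rank sum = 3 + 11 + 5 + 7 + 3 = 29

29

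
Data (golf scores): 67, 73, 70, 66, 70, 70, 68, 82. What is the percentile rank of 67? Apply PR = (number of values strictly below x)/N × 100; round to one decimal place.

12.5

N = 8.
Strictly below 67: 1. Equal to 67: 1.
PR = 1/8 × 100 = 12.5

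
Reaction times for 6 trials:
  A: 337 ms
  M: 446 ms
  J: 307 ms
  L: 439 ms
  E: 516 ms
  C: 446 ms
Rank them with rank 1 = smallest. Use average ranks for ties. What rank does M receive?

Sorted (ascending): 307, 337, 439, 446, 446, 516
The 2 values of 446 occupy positions 4–5 → average rank (4+5)/2 = 4.5.
M has value 446 ms → rank 4.5.

4.5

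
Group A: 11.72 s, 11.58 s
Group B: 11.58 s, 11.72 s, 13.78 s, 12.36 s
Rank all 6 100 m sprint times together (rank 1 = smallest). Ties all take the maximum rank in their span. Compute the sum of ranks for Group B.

Sorted (ascending): 11.58, 11.58, 11.72, 11.72, 12.36, 13.78
The 2 values of 11.58 occupy positions 1–2 → each gets rank 2.
The 2 values of 11.72 occupy positions 3–4 → each gets rank 4.
Group B values → pooled ranks: 11.58→2, 11.72→4, 13.78→6, 12.36→5
Rank sum = 2 + 4 + 6 + 5 = 17

17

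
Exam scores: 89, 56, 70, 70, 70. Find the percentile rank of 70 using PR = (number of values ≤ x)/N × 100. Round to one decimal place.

N = 5.
Strictly below 70: 1. Equal to 70: 3.
PR = 4/5 × 100 = 80.0

80.0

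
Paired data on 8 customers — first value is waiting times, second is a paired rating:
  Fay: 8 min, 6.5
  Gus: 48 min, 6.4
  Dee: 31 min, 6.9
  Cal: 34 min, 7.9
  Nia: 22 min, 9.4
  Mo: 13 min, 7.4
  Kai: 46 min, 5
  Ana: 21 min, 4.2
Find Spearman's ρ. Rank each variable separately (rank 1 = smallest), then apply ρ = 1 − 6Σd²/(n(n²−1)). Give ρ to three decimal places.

Ranks of variable 1: 1, 8, 5, 6, 4, 2, 7, 3
Ranks of variable 2: 4, 3, 5, 7, 8, 6, 2, 1
d = r₁ − r₂: -3, 5, 0, -1, -4, -4, 5, 2
d²: 9, 25, 0, 1, 16, 16, 25, 4; Σd² = 96
ρ = 1 − 6·96/(8·63) = 1 − 576/504 = -0.143

-0.143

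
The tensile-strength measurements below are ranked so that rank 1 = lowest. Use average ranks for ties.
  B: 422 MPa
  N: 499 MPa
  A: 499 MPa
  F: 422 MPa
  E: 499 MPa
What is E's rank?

Sorted (ascending): 422, 422, 499, 499, 499
The 2 values of 422 occupy positions 1–2 → average rank (1+2)/2 = 1.5.
The 3 values of 499 occupy positions 3–5 → average rank 4.
E has value 499 MPa → rank 4.

4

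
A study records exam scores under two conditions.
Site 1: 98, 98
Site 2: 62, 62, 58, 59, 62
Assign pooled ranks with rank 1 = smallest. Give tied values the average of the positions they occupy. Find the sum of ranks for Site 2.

Sorted (ascending): 58, 59, 62, 62, 62, 98, 98
The 3 values of 62 occupy positions 3–5 → average rank 4.
The 2 values of 98 occupy positions 6–7 → average rank (6+7)/2 = 6.5.
Site 2 values → pooled ranks: 62→4, 62→4, 58→1, 59→2, 62→4
Rank sum = 4 + 4 + 1 + 2 + 4 = 15

15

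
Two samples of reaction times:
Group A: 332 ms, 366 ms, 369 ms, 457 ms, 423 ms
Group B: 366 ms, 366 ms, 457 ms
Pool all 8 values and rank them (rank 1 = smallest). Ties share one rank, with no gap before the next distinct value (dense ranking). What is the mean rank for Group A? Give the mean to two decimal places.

Sorted (ascending): 332, 366, 366, 366, 369, 423, 457, 457
The 3 values of 366 share dense rank 2.
The 2 values of 457 share dense rank 5.
Remaining distinct values take the next consecutive integers.
Group A values → pooled ranks: 332→1, 366→2, 369→3, 457→5, 423→4
Mean rank = (1 + 2 + 3 + 5 + 4) / 5 = 3.00

3.00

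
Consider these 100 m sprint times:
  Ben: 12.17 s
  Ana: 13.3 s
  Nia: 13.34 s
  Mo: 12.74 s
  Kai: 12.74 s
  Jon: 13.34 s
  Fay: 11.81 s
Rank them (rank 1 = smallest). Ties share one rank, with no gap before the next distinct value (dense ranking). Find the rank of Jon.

5

Sorted (ascending): 11.81, 12.17, 12.74, 12.74, 13.3, 13.34, 13.34
The 2 values of 12.74 share dense rank 3.
The 2 values of 13.34 share dense rank 5.
Remaining distinct values take the next consecutive integers.
Jon has value 13.34 s → rank 5.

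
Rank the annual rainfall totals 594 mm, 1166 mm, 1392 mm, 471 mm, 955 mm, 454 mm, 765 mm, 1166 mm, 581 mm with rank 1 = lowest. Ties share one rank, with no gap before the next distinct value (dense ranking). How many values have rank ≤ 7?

8

Sorted (ascending): 454, 471, 581, 594, 765, 955, 1166, 1166, 1392
The 2 values of 1166 share dense rank 7.
Remaining distinct values take the next consecutive integers.
Ranks ≤ 7: {1, 2, 3, 4, 5, 6, 7, 7} → 8 values.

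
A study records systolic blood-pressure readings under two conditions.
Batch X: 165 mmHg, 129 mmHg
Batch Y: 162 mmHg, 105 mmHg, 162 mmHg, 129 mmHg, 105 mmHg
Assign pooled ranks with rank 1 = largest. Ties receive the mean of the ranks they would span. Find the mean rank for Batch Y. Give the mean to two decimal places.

4.50

Sorted (descending): 165, 162, 162, 129, 129, 105, 105
The 2 values of 162 occupy positions 2–3 → average rank (2+3)/2 = 2.5.
The 2 values of 129 occupy positions 4–5 → average rank (4+5)/2 = 4.5.
The 2 values of 105 occupy positions 6–7 → average rank (6+7)/2 = 6.5.
Batch Y values → pooled ranks: 162→2.5, 105→6.5, 162→2.5, 129→4.5, 105→6.5
Mean rank = (2.5 + 6.5 + 2.5 + 4.5 + 6.5) / 5 = 4.50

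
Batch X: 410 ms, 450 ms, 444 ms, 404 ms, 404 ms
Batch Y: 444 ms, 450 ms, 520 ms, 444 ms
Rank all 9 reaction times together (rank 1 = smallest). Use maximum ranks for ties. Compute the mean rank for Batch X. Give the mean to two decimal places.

4.20

Sorted (ascending): 404, 404, 410, 444, 444, 444, 450, 450, 520
The 2 values of 404 occupy positions 1–2 → each gets rank 2.
The 3 values of 444 occupy positions 4–6 → each gets rank 6.
The 2 values of 450 occupy positions 7–8 → each gets rank 8.
Batch X values → pooled ranks: 410→3, 450→8, 444→6, 404→2, 404→2
Mean rank = (3 + 8 + 6 + 2 + 2) / 5 = 4.20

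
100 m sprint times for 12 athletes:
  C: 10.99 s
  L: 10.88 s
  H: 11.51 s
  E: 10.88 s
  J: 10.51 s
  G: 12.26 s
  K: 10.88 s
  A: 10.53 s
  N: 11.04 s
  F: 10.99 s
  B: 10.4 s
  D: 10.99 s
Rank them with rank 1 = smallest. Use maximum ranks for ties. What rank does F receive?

Sorted (ascending): 10.4, 10.51, 10.53, 10.88, 10.88, 10.88, 10.99, 10.99, 10.99, 11.04, 11.51, 12.26
The 3 values of 10.88 occupy positions 4–6 → each gets rank 6.
The 3 values of 10.99 occupy positions 7–9 → each gets rank 9.
F has value 10.99 s → rank 9.

9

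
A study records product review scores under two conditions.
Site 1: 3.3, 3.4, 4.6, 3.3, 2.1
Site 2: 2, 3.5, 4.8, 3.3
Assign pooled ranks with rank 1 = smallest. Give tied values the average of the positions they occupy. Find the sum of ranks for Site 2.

21

Sorted (ascending): 2, 2.1, 3.3, 3.3, 3.3, 3.4, 3.5, 4.6, 4.8
The 3 values of 3.3 occupy positions 3–5 → average rank 4.
Site 2 values → pooled ranks: 2→1, 3.5→7, 4.8→9, 3.3→4
Rank sum = 1 + 7 + 9 + 4 = 21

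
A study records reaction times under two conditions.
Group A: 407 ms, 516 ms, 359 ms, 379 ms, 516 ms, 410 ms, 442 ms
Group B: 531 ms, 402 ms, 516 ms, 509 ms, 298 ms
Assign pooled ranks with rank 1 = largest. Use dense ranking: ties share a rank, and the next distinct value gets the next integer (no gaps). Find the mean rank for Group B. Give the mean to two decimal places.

Sorted (descending): 531, 516, 516, 516, 509, 442, 410, 407, 402, 379, 359, 298
The 3 values of 516 share dense rank 2.
Remaining distinct values take the next consecutive integers.
Group B values → pooled ranks: 531→1, 402→7, 516→2, 509→3, 298→10
Mean rank = (1 + 7 + 2 + 3 + 10) / 5 = 4.60

4.60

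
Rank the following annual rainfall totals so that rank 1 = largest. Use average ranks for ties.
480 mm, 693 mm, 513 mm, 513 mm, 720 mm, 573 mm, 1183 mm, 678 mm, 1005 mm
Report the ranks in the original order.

9, 4, 7.5, 7.5, 3, 6, 1, 5, 2

Sorted (descending): 1183, 1005, 720, 693, 678, 573, 513, 513, 480
The 2 values of 513 occupy positions 7–8 → average rank (7+8)/2 = 7.5.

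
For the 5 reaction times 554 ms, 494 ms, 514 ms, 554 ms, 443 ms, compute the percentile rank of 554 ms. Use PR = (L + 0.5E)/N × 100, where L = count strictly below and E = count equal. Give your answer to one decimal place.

N = 5.
Strictly below 554: 3. Equal to 554: 2.
PR = (3 + 0.5·2)/5 × 100 = 80.0

80.0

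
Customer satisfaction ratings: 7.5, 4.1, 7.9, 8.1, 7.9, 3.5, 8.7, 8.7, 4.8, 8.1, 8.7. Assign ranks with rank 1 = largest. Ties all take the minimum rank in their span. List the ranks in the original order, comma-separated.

8, 10, 6, 4, 6, 11, 1, 1, 9, 4, 1

Sorted (descending): 8.7, 8.7, 8.7, 8.1, 8.1, 7.9, 7.9, 7.5, 4.8, 4.1, 3.5
The 3 values of 8.7 occupy positions 1–3 → each gets rank 1.
The 2 values of 8.1 occupy positions 4–5 → each gets rank 4.
The 2 values of 7.9 occupy positions 6–7 → each gets rank 6.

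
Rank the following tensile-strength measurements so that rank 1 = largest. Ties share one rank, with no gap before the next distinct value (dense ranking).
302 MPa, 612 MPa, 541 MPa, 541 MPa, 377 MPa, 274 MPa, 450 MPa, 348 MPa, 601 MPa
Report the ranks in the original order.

7, 1, 3, 3, 5, 8, 4, 6, 2

Sorted (descending): 612, 601, 541, 541, 450, 377, 348, 302, 274
The 2 values of 541 share dense rank 3.
Remaining distinct values take the next consecutive integers.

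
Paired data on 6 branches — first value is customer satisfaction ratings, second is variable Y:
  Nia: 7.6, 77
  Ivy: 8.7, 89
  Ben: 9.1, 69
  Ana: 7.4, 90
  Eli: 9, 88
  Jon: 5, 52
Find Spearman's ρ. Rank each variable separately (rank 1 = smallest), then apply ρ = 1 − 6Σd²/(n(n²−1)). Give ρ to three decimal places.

Ranks of variable 1: 3, 4, 6, 2, 5, 1
Ranks of variable 2: 3, 5, 2, 6, 4, 1
d = r₁ − r₂: 0, -1, 4, -4, 1, 0
d²: 0, 1, 16, 16, 1, 0; Σd² = 34
ρ = 1 − 6·34/(6·35) = 1 − 204/210 = 0.029

0.029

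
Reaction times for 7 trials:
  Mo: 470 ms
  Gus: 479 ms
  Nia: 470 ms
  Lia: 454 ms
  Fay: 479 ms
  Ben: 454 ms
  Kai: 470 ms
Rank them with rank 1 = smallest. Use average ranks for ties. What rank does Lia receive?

1.5

Sorted (ascending): 454, 454, 470, 470, 470, 479, 479
The 2 values of 454 occupy positions 1–2 → average rank (1+2)/2 = 1.5.
The 3 values of 470 occupy positions 3–5 → average rank 4.
The 2 values of 479 occupy positions 6–7 → average rank (6+7)/2 = 6.5.
Lia has value 454 ms → rank 1.5.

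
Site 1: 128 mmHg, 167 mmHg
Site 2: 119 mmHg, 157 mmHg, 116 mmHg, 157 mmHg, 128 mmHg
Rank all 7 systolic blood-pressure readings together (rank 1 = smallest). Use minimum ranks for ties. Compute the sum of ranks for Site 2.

Sorted (ascending): 116, 119, 128, 128, 157, 157, 167
The 2 values of 128 occupy positions 3–4 → each gets rank 3.
The 2 values of 157 occupy positions 5–6 → each gets rank 5.
Site 2 values → pooled ranks: 119→2, 157→5, 116→1, 157→5, 128→3
Rank sum = 2 + 5 + 1 + 5 + 3 = 16

16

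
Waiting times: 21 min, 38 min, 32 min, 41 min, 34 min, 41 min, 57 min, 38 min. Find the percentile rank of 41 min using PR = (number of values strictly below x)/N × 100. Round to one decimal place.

N = 8.
Strictly below 41: 5. Equal to 41: 2.
PR = 5/8 × 100 = 62.5

62.5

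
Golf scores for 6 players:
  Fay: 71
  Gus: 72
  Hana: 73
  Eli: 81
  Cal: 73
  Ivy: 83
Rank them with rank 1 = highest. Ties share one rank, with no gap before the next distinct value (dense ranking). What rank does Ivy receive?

1

Sorted (descending): 83, 81, 73, 73, 72, 71
The 2 values of 73 share dense rank 3.
Remaining distinct values take the next consecutive integers.
Ivy has value 83 → rank 1.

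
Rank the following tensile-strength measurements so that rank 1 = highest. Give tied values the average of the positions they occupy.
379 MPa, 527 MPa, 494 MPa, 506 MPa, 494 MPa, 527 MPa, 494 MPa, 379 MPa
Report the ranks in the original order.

7.5, 1.5, 5, 3, 5, 1.5, 5, 7.5

Sorted (descending): 527, 527, 506, 494, 494, 494, 379, 379
The 2 values of 527 occupy positions 1–2 → average rank (1+2)/2 = 1.5.
The 3 values of 494 occupy positions 4–6 → average rank 5.
The 2 values of 379 occupy positions 7–8 → average rank (7+8)/2 = 7.5.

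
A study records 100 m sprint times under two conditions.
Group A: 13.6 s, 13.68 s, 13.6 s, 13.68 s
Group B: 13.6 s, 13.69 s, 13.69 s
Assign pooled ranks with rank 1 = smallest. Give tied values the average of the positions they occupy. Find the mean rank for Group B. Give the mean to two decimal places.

5.00

Sorted (ascending): 13.6, 13.6, 13.6, 13.68, 13.68, 13.69, 13.69
The 3 values of 13.6 occupy positions 1–3 → average rank 2.
The 2 values of 13.68 occupy positions 4–5 → average rank (4+5)/2 = 4.5.
The 2 values of 13.69 occupy positions 6–7 → average rank (6+7)/2 = 6.5.
Group B values → pooled ranks: 13.6→2, 13.69→6.5, 13.69→6.5
Mean rank = (2 + 6.5 + 6.5) / 3 = 5.00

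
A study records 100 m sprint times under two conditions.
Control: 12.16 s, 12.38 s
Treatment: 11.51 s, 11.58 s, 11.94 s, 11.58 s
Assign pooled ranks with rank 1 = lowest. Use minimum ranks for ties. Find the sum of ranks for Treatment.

9

Sorted (ascending): 11.51, 11.58, 11.58, 11.94, 12.16, 12.38
The 2 values of 11.58 occupy positions 2–3 → each gets rank 2.
Treatment values → pooled ranks: 11.51→1, 11.58→2, 11.94→4, 11.58→2
Rank sum = 1 + 2 + 4 + 2 = 9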